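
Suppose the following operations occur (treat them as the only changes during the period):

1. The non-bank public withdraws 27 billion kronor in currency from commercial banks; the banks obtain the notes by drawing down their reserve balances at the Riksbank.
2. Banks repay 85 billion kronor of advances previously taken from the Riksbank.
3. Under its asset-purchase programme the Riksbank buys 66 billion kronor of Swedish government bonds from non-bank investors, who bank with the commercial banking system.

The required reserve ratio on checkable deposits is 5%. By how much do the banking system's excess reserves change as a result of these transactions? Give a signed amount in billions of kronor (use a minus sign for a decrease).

Currency withdrawal 27 billion kronor: reserves −27B, deposits −27B.
Discount-window repayment 85 billion kronor: reserves −85B, deposits 0.
Asset purchase (from non-banks) 66 billion kronor: reserves +66B, deposits +66B.
Totals: Δreserves = −46B, Δdeposits = +39B.
Δrequired reserves = 5% × +39B = +1.95B.
Δexcess reserves = Δreserves − Δrequired = −46B − (+1.95B) = -47.95 billion.

-47.95 billion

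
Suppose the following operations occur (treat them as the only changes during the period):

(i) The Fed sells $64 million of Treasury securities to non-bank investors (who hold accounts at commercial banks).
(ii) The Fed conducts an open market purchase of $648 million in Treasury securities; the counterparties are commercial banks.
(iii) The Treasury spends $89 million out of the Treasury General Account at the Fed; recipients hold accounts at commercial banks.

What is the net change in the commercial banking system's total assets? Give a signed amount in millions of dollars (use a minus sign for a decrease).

Asset sale (to non-banks) $64 million: bank balance sheets shrink → −$64M.
OMO purchase (from banks) $648 million: just an asset swap on bank balance sheets → 0.
Government spending $89 million: bank balance sheets expand → +$89M.
Net: −64 + 0 + 89 = +$25 million.

+$25 million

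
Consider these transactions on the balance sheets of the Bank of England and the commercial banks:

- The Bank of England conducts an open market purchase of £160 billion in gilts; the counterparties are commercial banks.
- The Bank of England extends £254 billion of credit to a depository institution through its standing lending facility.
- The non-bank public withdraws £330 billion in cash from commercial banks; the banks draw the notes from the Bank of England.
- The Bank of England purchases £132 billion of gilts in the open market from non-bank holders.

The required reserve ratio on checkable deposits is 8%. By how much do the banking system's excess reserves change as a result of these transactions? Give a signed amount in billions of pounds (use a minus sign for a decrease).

+£231.84 billion

OMO purchase (from banks) £160 billion: reserves +£160B, deposits 0.
Discount-window loan £254 billion: reserves +£254B, deposits 0.
Currency withdrawal £330 billion: reserves −£330B, deposits −£330B.
Asset purchase (from non-banks) £132 billion: reserves +£132B, deposits +£132B.
Totals: Δreserves = +£216B, Δdeposits = −£198B.
Δrequired reserves = 8% × −£198B = −£15.84B.
Δexcess reserves = Δreserves − Δrequired = +£216B − (−£15.84B) = +£231.84 billion.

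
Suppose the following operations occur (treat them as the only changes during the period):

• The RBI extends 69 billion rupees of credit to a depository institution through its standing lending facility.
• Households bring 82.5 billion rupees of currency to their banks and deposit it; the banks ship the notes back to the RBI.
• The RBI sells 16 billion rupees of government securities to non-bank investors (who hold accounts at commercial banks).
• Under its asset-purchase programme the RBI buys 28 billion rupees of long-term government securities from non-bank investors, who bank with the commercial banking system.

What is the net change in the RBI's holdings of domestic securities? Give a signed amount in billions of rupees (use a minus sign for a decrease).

+12 billion

RBI balance sheet:
  Assets:      Securities +12B, Loans to banks +69B
  Liabilities: Bank reserves +163.5B, Currency in circulation −82.5B
Commercial banking system:
  Assets:      Reserves at CB +163.5B
  Liabilities: Checkable deposits +94.5B, Borrowings from CB +69B
So the change in the RBI's holdings of domestic securities is +12 billion.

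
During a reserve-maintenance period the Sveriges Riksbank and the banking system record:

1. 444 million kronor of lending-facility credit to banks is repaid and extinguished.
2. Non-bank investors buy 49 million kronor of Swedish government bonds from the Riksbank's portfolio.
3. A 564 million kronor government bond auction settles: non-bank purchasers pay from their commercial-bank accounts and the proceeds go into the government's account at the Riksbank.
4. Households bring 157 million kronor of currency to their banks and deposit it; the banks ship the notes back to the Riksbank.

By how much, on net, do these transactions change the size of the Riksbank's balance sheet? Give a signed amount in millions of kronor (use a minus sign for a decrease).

Discount-window repayment 444 million kronor: a Riksbank asset is shed → −444M.
Asset sale (to non-banks) 49 million kronor: a Riksbank asset is shed → −49M.
Government account inflow 564 million kronor: only the composition of liabilities changes → 0.
Currency deposit 157 million kronor: only the composition of liabilities changes → 0.
Net: −444 − 49 + 0 + 0 = -493 million.

-493 million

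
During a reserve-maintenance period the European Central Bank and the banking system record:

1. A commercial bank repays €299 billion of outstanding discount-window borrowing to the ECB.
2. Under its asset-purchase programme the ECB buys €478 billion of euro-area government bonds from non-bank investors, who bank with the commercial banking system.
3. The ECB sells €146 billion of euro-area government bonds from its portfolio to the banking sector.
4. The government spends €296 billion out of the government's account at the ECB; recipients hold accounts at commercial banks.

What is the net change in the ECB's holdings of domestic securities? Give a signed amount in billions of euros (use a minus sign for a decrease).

+€332 billion

ECB balance sheet:
  Assets:      Securities +€332B, Loans to banks −€299B
  Liabilities: Bank reserves +€329B, Government deposits −€296B
Commercial banking system:
  Assets:      Reserves at CB +€329B, Securities +€146B
  Liabilities: Checkable deposits +€774B, Borrowings from CB −€299B
So the change in the ECB's holdings of domestic securities is +€332 billion.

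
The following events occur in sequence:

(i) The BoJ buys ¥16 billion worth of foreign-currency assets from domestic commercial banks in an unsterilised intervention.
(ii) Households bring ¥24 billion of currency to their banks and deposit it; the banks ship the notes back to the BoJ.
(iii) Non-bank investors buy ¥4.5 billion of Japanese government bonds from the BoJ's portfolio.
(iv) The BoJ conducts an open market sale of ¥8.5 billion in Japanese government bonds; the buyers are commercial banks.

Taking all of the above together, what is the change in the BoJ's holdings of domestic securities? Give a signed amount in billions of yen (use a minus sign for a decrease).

-¥13 billion

BoJ balance sheet:
  Assets:      Securities −¥13B, Foreign assets +¥16B
  Liabilities: Bank reserves +¥27B, Currency in circulation −¥24B
Commercial banking system:
  Assets:      Reserves at CB +¥27B, Securities +¥8.5B, Foreign assets −¥16B
  Liabilities: Checkable deposits +¥19.5B
So the change in the BoJ's holdings of domestic securities is -¥13 billion.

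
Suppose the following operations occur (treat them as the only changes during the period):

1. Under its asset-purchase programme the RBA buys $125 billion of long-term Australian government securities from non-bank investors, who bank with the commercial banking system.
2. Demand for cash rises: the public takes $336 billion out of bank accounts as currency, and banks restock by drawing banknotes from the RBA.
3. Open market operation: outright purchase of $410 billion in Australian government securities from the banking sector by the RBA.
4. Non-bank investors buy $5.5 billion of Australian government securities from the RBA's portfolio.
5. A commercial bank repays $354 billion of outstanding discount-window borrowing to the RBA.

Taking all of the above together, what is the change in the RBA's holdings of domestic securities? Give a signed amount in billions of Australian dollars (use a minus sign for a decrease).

RBA balance sheet:
  Assets:      Securities +$529.5B, Loans to banks −$354B
  Liabilities: Bank reserves −$160.5B, Currency in circulation +$336B
So the change in the RBA's holdings of domestic securities is +$529.5 billion.

+$529.5 billion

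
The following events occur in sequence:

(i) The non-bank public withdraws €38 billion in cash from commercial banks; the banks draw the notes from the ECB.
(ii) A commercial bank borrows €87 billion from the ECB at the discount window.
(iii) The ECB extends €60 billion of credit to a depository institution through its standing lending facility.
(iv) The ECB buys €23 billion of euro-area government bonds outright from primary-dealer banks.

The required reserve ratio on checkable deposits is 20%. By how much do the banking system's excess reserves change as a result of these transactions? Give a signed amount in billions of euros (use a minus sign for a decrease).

Currency withdrawal €38 billion: reserves −€38B, deposits −€38B.
Discount-window loan €87 billion: reserves +€87B, deposits 0.
Discount-window loan €60 billion: reserves +€60B, deposits 0.
OMO purchase (from banks) €23 billion: reserves +€23B, deposits 0.
Totals: Δreserves = +€132B, Δdeposits = −€38B.
Δrequired reserves = 20% × −€38B = −€7.6B.
Δexcess reserves = Δreserves − Δrequired = +€132B − (−€7.6B) = +€139.6 billion.

+€139.6 billion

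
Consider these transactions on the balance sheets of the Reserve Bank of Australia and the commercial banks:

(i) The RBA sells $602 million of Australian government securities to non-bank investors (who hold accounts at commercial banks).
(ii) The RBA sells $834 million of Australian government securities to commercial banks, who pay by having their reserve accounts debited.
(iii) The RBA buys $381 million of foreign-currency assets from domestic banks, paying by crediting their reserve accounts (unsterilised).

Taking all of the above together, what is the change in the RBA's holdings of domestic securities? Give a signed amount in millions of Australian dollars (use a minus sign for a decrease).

RBA balance sheet:
  Assets:      Securities −$1436M, Foreign assets +$381M
  Liabilities: Bank reserves −$1055M
So the change in the RBA's holdings of domestic securities is -$1436 million.

-$1436 million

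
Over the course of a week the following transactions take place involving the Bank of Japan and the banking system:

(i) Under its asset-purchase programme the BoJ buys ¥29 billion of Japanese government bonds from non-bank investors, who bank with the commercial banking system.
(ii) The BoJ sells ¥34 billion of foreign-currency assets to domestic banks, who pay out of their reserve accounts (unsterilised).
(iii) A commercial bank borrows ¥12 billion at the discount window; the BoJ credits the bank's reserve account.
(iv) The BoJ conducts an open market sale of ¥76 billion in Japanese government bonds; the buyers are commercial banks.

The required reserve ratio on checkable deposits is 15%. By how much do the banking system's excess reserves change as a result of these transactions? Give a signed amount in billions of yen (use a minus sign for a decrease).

Asset purchase (from non-banks) ¥29 billion: reserves +¥29B, deposits +¥29B.
FX sale ¥34 billion: reserves −¥34B, deposits 0.
Discount-window loan ¥12 billion: reserves +¥12B, deposits 0.
OMO sale (to banks) ¥76 billion: reserves −¥76B, deposits 0.
Totals: Δreserves = −¥69B, Δdeposits = +¥29B.
Δrequired reserves = 15% × +¥29B = +¥4.35B.
Δexcess reserves = Δreserves − Δrequired = −¥69B − (+¥4.35B) = -¥73.35 billion.

-¥73.35 billion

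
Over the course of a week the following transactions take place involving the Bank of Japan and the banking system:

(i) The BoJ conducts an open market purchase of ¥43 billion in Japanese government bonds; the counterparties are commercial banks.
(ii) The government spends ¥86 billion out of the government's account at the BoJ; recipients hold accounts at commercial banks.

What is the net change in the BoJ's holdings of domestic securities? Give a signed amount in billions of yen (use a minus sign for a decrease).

+¥43 billion

BoJ balance sheet:
  Assets:      Securities +¥43B
  Liabilities: Bank reserves +¥129B, Government deposits −¥86B
Commercial banking system:
  Assets:      Reserves at CB +¥129B, Securities −¥43B
  Liabilities: Checkable deposits +¥86B
So the change in the BoJ's holdings of domestic securities is +¥43 billion.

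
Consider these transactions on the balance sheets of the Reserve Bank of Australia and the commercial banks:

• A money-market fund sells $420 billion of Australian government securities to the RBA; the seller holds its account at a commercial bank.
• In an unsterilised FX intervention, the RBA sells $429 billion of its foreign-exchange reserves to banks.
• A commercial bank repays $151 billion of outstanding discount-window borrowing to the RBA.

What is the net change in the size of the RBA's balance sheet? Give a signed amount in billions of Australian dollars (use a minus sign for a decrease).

Asset purchase (from non-banks) $420 billion: an RBA asset is acquired → +$420B.
FX sale $429 billion: an RBA asset is shed → −$429B.
Discount-window repayment $151 billion: an RBA asset is shed → −$151B.
Net: 420 − 429 − 151 = -$160 billion.

-$160 billion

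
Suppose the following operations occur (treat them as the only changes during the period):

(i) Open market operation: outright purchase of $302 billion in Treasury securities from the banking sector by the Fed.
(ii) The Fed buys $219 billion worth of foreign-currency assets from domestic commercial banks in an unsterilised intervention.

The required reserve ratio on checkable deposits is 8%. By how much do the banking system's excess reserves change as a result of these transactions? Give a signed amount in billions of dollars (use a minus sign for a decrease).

+$521 billion

OMO purchase (from banks) $302 billion: reserves +$302B, deposits 0.
FX purchase $219 billion: reserves +$219B, deposits 0.
Totals: Δreserves = +$521B, Δdeposits = 0.
Δrequired reserves = 8% × 0 = 0.
Δexcess reserves = Δreserves − Δrequired = +$521B − (0) = +$521 billion.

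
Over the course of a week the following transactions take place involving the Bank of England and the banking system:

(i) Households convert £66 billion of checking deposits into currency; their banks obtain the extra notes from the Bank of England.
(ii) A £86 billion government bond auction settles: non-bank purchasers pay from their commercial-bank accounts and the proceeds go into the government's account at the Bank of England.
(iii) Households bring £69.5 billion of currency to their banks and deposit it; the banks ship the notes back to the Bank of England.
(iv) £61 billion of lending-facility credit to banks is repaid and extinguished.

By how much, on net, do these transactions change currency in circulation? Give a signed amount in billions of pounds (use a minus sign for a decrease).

-£3.5 billion

Currency withdrawal £66 billion: notes leave the central bank → +£66B.
Government account inflow £86 billion: no currency enters or leaves circulation → 0.
Currency deposit £69.5 billion: notes return to the central bank → −£69.5B.
Discount-window repayment £61 billion: no currency enters or leaves circulation → 0.
Net: 66 + 0 − 69.5 + 0 = -£3.5 billion.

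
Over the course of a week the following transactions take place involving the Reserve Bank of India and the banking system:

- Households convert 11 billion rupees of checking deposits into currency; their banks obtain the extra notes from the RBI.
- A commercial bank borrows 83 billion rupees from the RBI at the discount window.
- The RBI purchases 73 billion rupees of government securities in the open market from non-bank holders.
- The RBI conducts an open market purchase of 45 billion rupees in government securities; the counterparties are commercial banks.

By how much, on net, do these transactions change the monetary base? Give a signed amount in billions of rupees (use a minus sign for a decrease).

+201 billion

Currency withdrawal 11 billion rupees: just a shift between currency and reserves — both are base money → 0.
Discount-window loan 83 billion rupees: RBI balance sheet expands → +83B.
Asset purchase (from non-banks) 73 billion rupees: RBI balance sheet expands → +73B.
OMO purchase (from banks) 45 billion rupees: RBI balance sheet expands → +45B.
Net: 0 + 83 + 73 + 45 = +201 billion.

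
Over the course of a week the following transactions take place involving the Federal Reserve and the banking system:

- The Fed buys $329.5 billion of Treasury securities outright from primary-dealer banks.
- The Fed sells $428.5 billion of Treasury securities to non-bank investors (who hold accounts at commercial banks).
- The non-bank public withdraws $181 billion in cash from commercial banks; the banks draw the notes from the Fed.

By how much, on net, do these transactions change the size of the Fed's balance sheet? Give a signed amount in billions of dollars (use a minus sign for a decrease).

OMO purchase (from banks) $329.5 billion: a Fed asset is acquired → +$329.5B.
Asset sale (to non-banks) $428.5 billion: a Fed asset is shed → −$428.5B.
Currency withdrawal $181 billion: only the composition of liabilities changes → 0.
Net: 329.5 − 428.5 + 0 = -$99 billion.

-$99 billion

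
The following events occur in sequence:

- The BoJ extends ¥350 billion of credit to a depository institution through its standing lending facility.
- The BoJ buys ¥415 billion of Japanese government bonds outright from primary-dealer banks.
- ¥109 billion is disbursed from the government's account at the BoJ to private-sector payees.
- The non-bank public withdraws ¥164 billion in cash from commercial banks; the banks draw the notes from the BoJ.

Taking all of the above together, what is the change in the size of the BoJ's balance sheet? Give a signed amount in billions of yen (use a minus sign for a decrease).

Discount-window loan ¥350 billion: a BoJ asset is acquired → +¥350B.
OMO purchase (from banks) ¥415 billion: a BoJ asset is acquired → +¥415B.
Government spending ¥109 billion: only the composition of liabilities changes → 0.
Currency withdrawal ¥164 billion: only the composition of liabilities changes → 0.
Net: 350 + 415 + 0 + 0 = +¥765 billion.

+¥765 billion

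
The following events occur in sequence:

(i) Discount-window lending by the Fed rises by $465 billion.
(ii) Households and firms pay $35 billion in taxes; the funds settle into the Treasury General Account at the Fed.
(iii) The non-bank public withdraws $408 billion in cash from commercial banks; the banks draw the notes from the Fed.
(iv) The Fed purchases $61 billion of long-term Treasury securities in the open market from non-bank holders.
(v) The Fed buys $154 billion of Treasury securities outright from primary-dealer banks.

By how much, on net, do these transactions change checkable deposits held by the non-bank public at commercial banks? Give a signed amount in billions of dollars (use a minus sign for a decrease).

-$382 billion

Discount-window loan $465 billion: the counterparty is a bank, so public deposits are unchanged → 0.
Government account inflow $35 billion: non-bank counterparties' bank balances fall → −$35B.
Currency withdrawal $408 billion: non-bank counterparties' bank balances fall → −$408B.
Asset purchase (from non-banks) $61 billion: non-bank counterparties' bank balances rise → +$61B.
OMO purchase (from banks) $154 billion: the counterparty is a bank, so public deposits are unchanged → 0.
Net: 0 − 35 − 408 + 61 + 0 = -$382 billion.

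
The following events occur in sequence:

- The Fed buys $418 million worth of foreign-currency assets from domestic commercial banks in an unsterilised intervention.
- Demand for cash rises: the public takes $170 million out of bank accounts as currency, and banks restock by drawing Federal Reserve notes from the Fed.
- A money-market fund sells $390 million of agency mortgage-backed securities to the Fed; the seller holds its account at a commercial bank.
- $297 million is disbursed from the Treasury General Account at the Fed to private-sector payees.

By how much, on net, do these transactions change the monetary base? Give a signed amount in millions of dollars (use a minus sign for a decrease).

FX purchase $418 million: Fed balance sheet expands → +$418M.
Currency withdrawal $170 million: just a shift between currency and reserves — both are base money → 0.
Asset purchase (from non-banks) $390 million: Fed balance sheet expands → +$390M.
Government spending $297 million: a non-base liability converts back to reserves → +$297M.
Net: 418 + 0 + 390 + 297 = +$1105 million.

+$1105 million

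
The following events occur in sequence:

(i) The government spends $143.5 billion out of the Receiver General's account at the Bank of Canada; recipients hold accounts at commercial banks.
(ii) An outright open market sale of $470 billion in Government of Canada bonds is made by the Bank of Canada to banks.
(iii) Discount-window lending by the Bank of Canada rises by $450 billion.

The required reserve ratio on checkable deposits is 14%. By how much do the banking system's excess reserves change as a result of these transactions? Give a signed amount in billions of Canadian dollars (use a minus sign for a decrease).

Government spending $143.5 billion: reserves +$143.5B, deposits +$143.5B.
OMO sale (to banks) $470 billion: reserves −$470B, deposits 0.
Discount-window loan $450 billion: reserves +$450B, deposits 0.
Totals: Δreserves = +$123.5B, Δdeposits = +$143.5B.
Δrequired reserves = 14% × +$143.5B = +$20.09B.
Δexcess reserves = Δreserves − Δrequired = +$123.5B − (+$20.09B) = +$103.41 billion.

+$103.41 billion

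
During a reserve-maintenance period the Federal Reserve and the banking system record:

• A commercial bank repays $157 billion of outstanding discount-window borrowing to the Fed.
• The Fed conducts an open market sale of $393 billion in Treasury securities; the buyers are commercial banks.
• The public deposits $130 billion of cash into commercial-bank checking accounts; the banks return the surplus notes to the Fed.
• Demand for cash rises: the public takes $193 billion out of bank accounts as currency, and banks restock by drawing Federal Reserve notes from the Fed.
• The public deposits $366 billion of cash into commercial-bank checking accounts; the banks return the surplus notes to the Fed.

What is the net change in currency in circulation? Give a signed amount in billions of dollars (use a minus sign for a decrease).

Fed balance sheet:
  Assets:      Securities −$393B, Loans to banks −$157B
  Liabilities: Bank reserves −$247B, Currency in circulation −$303B
Commercial banking system:
  Assets:      Reserves at CB −$247B, Securities +$393B
  Liabilities: Checkable deposits +$303B, Borrowings from CB −$157B
So the change in currency in circulation is -$303 billion.

-$303 billion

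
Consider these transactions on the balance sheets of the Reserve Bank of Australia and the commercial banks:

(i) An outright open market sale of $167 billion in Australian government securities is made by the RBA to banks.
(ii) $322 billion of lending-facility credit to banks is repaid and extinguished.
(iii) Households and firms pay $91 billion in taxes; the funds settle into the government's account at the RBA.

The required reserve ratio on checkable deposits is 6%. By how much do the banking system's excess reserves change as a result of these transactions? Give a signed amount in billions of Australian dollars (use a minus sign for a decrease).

-$574.54 billion

OMO sale (to banks) $167 billion: reserves −$167B, deposits 0.
Discount-window repayment $322 billion: reserves −$322B, deposits 0.
Government account inflow $91 billion: reserves −$91B, deposits −$91B.
Totals: Δreserves = −$580B, Δdeposits = −$91B.
Δrequired reserves = 6% × −$91B = −$5.46B.
Δexcess reserves = Δreserves − Δrequired = −$580B − (−$5.46B) = -$574.54 billion.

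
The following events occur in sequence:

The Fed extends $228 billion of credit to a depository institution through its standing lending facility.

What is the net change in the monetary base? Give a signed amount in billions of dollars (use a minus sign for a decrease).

+$228 billion

Fed balance sheet:
  Assets:      Loans to banks +$228B
  Liabilities: Bank reserves +$228B
Monetary base = currency + reserves: 0 + (+$228B) = +$228 billion.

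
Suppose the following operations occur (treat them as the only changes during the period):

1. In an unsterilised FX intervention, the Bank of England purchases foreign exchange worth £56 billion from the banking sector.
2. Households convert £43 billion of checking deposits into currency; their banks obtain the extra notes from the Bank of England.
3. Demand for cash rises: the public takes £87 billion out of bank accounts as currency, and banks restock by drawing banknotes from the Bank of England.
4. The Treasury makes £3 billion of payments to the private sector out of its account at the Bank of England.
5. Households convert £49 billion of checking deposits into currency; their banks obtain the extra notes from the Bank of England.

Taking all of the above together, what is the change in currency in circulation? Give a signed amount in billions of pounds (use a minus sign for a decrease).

+£179 billion

FX purchase £56 billion: no currency enters or leaves circulation → 0.
Currency withdrawal £43 billion: notes leave the central bank → +£43B.
Currency withdrawal £87 billion: notes leave the central bank → +£87B.
Government spending £3 billion: no currency enters or leaves circulation → 0.
Currency withdrawal £49 billion: notes leave the central bank → +£49B.
Net: 0 + 43 + 87 + 0 + 49 = +£179 billion.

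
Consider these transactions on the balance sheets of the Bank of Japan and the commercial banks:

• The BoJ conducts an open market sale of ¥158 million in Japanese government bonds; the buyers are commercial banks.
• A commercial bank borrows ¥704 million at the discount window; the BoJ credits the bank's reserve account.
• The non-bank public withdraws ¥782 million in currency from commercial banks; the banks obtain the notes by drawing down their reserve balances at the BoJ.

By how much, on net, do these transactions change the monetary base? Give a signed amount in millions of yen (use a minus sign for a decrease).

+¥546 million

OMO sale (to banks) ¥158 million: BoJ balance sheet contracts → −¥158M.
Discount-window loan ¥704 million: BoJ balance sheet expands → +¥704M.
Currency withdrawal ¥782 million: just a shift between currency and reserves — both are base money → 0.
Net: −158 + 704 + 0 = +¥546 million.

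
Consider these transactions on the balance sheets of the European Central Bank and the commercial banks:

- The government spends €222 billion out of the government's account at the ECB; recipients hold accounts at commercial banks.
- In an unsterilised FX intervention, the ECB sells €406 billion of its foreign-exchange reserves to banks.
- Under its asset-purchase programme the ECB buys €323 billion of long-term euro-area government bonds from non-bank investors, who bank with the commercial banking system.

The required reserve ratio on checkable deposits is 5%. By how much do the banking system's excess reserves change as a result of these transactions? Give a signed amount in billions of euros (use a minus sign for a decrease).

Government spending €222 billion: reserves +€222B, deposits +€222B.
FX sale €406 billion: reserves −€406B, deposits 0.
Asset purchase (from non-banks) €323 billion: reserves +€323B, deposits +€323B.
Totals: Δreserves = +€139B, Δdeposits = +€545B.
Δrequired reserves = 5% × +€545B = +€27.25B.
Δexcess reserves = Δreserves − Δrequired = +€139B − (+€27.25B) = +€111.75 billion.

+€111.75 billion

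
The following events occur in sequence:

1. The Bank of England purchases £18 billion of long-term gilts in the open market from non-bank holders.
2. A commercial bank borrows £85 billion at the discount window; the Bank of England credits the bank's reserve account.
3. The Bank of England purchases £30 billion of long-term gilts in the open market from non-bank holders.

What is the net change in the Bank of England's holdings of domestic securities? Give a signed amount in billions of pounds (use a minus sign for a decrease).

+£48 billion

Asset purchase (from non-banks) £18 billion: securities added to the Bank of England's portfolio → +£18B.
Discount-window loan £85 billion: the Bank of England's securities portfolio is untouched → 0.
Asset purchase (from non-banks) £30 billion: securities added to the Bank of England's portfolio → +£30B.
Net: 18 + 0 + 30 = +£48 billion.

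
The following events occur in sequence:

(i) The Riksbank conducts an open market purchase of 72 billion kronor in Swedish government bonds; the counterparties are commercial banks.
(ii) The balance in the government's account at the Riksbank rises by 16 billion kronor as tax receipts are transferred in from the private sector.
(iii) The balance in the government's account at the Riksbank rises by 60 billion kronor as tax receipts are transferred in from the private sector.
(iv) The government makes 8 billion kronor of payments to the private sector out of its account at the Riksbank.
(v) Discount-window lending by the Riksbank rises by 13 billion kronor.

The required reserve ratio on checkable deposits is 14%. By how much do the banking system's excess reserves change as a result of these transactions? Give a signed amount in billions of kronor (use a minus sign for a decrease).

OMO purchase (from banks) 72 billion kronor: reserves +72B, deposits 0.
Government account inflow 16 billion kronor: reserves −16B, deposits −16B.
Government account inflow 60 billion kronor: reserves −60B, deposits −60B.
Government spending 8 billion kronor: reserves +8B, deposits +8B.
Discount-window loan 13 billion kronor: reserves +13B, deposits 0.
Totals: Δreserves = +17B, Δdeposits = −68B.
Δrequired reserves = 14% × −68B = −9.52B.
Δexcess reserves = Δreserves − Δrequired = +17B − (−9.52B) = +26.52 billion.

+26.52 billion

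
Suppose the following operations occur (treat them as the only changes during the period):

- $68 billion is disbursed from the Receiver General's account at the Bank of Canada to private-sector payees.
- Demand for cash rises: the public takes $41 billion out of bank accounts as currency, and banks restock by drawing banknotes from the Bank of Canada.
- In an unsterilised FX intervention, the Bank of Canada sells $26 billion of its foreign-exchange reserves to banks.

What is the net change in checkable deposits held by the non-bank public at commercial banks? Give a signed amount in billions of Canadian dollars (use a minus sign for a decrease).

Bank of Canada balance sheet:
  Assets:      Foreign assets −$26B
  Liabilities: Bank reserves +$1B, Currency in circulation +$41B, Government deposits −$68B
Commercial banking system:
  Assets:      Reserves at CB +$1B, Foreign assets +$26B
  Liabilities: Checkable deposits +$27B
So the change in checkable deposits held by the non-bank public at commercial banks is +$27 billion.

+$27 billion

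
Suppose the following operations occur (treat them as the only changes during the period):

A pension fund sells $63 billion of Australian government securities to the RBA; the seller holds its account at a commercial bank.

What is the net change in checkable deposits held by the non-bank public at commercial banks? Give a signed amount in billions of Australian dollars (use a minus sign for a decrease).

Asset purchase (from non-banks) $63 billion: non-bank counterparties' bank balances rise → +$63B.

+$63 billion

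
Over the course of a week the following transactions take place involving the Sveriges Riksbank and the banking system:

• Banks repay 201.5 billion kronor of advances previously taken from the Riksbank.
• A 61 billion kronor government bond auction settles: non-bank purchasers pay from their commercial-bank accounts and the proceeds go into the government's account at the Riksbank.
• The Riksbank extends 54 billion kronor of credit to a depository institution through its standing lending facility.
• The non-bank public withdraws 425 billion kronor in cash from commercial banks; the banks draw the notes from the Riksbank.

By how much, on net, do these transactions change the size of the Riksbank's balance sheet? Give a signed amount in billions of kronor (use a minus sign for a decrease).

Riksbank balance sheet:
  Assets:      Loans to banks −147.5B
  Liabilities: Bank reserves −633.5B, Currency in circulation +425B, Government deposits +61B
Change in total Riksbank assets = -147.5 billion.

-147.5 billion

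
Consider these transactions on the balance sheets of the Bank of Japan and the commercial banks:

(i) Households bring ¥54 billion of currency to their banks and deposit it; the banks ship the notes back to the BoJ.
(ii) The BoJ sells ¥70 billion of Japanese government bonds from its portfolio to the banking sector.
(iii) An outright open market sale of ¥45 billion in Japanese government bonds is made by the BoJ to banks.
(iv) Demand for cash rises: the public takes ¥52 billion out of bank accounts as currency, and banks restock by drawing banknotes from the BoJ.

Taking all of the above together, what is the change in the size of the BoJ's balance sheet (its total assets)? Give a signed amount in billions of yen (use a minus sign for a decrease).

BoJ balance sheet:
  Assets:      Securities −¥115B
  Liabilities: Bank reserves −¥113B, Currency in circulation −¥2B
Change in total BoJ assets = -¥115 billion.

-¥115 billion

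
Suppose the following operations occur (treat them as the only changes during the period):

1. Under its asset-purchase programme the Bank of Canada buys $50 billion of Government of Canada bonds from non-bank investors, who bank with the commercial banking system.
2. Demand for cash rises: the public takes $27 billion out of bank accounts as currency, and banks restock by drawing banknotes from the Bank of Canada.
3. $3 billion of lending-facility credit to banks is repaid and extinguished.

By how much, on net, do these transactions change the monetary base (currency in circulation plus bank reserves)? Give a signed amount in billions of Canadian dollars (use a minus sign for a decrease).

+$47 billion

Asset purchase (from non-banks) $50 billion: Bank of Canada balance sheet expands → +$50B.
Currency withdrawal $27 billion: just a shift between currency and reserves — both are base money → 0.
Discount-window repayment $3 billion: Bank of Canada balance sheet contracts → −$3B.
Net: 50 + 0 − 3 = +$47 billion.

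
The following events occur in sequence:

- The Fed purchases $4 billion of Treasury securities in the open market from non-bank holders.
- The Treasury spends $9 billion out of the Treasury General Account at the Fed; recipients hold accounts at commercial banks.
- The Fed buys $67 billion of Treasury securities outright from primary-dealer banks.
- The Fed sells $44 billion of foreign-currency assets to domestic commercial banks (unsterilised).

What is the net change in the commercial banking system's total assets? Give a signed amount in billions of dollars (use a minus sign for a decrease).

Asset purchase (from non-banks) $4 billion: bank balance sheets expand → +$4B.
Government spending $9 billion: bank balance sheets expand → +$9B.
OMO purchase (from banks) $67 billion: just an asset swap on bank balance sheets → 0.
FX sale $44 billion: just an asset swap on bank balance sheets → 0.
Net: 4 + 9 + 0 + 0 = +$13 billion.

+$13 billion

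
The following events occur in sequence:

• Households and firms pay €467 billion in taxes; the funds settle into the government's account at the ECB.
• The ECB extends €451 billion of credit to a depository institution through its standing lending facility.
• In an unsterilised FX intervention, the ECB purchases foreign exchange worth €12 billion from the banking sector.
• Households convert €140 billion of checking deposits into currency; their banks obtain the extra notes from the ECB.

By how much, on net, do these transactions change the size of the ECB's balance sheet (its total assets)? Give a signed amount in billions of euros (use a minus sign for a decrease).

+€463 billion

ECB balance sheet:
  Assets:      Loans to banks +€451B, Foreign assets +€12B
  Liabilities: Bank reserves −€144B, Currency in circulation +€140B, Government deposits +€467B
Commercial banking system:
  Assets:      Reserves at CB −€144B, Foreign assets −€12B
  Liabilities: Checkable deposits −€607B, Borrowings from CB +€451B
Change in total ECB assets = +€463 billion.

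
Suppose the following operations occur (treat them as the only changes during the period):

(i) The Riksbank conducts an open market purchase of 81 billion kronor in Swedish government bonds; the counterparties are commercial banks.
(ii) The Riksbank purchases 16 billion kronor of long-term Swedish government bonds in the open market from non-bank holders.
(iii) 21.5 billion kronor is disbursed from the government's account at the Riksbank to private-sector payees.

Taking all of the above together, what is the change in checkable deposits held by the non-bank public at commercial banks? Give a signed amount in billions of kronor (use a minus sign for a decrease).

OMO purchase (from banks) 81 billion kronor: the counterparty is a bank, so public deposits are unchanged → 0.
Asset purchase (from non-banks) 16 billion kronor: non-bank counterparties' bank balances rise → +16B.
Government spending 21.5 billion kronor: non-bank counterparties' bank balances rise → +21.5B.
Net: 0 + 16 + 21.5 = +37.5 billion.

+37.5 billion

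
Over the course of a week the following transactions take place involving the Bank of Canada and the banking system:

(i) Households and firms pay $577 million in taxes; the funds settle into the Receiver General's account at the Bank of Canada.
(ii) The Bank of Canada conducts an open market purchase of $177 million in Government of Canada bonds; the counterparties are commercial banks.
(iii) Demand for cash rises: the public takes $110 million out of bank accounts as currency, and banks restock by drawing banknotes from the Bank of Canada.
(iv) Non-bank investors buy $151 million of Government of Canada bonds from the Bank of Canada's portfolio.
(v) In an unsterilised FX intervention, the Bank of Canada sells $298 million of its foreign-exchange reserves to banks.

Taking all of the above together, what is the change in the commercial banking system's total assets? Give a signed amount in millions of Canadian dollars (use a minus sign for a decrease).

Government account inflow $577 million: bank balance sheets shrink → −$577M.
OMO purchase (from banks) $177 million: just an asset swap on bank balance sheets → 0.
Currency withdrawal $110 million: bank balance sheets shrink → −$110M.
Asset sale (to non-banks) $151 million: bank balance sheets shrink → −$151M.
FX sale $298 million: just an asset swap on bank balance sheets → 0.
Net: −577 + 0 − 110 − 151 + 0 = -$838 million.

-$838 million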